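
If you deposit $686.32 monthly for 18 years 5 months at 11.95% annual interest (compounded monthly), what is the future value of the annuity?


Future value of an ordinary annuity: FV = PMT × ((1 + r)^n − 1) / r
Monthly rate r = 0.1195/12 ≈ 0.00995833, n = 221
FV = $686.32 × ((1 + 0.1195/12)^221 − 1) / (0.1195/12)
FV = $686.32 × 796.756938
FV = $546,830.22

FV = PMT × ((1+r)^n - 1)/r = $546,830.22


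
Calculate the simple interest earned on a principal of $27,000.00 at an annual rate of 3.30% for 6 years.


Simple interest formula: I = P × r × t
I = $27,000.00 × 0.033 × 6
I = $5,346.00

I = P × r × t = $5,346.00


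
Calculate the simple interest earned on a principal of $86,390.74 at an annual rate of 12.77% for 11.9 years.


Simple interest formula: I = P × r × t
I = $86,390.74 × 0.1277 × 11.9
I = $131,281.96

I = P × r × t = $131,281.96


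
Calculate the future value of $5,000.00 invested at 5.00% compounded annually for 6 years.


Compound interest formula: A = P(1 + r/n)^(nt)
A = $5,000.00 × (1 + 0.05/1)^(1 × 6)
Growth factor: (1 + 0.05/1)^6 = 1.340096
A = $5,000.00 × 1.340096
A = $6,700.48

A = P(1 + r/n)^(nt) = $6,700.48


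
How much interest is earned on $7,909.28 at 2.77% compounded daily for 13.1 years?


Compound interest earned = final amount − principal.
A = P(1 + r/n)^(nt) = $7,909.28 × (1 + 0.0277/365)^(365 × 13.1) = $11,369.03
Interest = A − P = $11,369.03 − $7,909.28 = $3,459.75

Interest = A - P = $3,459.75


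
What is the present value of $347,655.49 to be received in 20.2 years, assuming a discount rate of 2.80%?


Present value formula: PV = FV / (1 + r)^t
PV = $347,655.49 / (1 + 0.028)^20.2
PV = $347,655.49 / 1.74687133
PV = $199,016.08

PV = FV / (1 + r)^t = $199,016.08


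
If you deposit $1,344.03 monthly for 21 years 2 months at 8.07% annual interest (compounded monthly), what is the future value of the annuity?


Future value of an ordinary annuity: FV = PMT × ((1 + r)^n − 1) / r
Monthly rate r = 0.0807/12 = 0.006725, n = 254
FV = $1,344.03 × ((1 + 0.0807/12)^254 − 1) / (0.0807/12)
FV = $1,344.03 × 667.252945
FV = $896,807.98

FV = PMT × ((1+r)^n - 1)/r = $896,807.98


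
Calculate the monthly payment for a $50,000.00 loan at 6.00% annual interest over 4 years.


Loan payment formula: PMT = PV × r / (1 − (1 + r)^(−n))
Monthly rate r = 0.06/12 = 0.005, n = 48 months
Denominator: 1 − (1 + 0.06/12)^(−48) = 0.212902
PMT = $50,000.00 × (0.06/12) / 0.212902
PMT = $1,174.25 per month

PMT = PV × r / (1-(1+r)^(-n)) = $1,174.25/month


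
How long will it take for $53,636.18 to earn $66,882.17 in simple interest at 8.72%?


Rearrange the simple interest formula for t:
I = P × r × t  ⇒  t = I / (P × r)
t = $66,882.17 / ($53,636.18 × 0.0872)
t = 14.3

t = I/(P×r) = 14.3 years


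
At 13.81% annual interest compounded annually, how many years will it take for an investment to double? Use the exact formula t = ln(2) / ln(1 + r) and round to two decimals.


Doubling condition: (1 + r)^t = 2
Take ln of both sides: t × ln(1 + r) = ln(2)
t = ln(2) / ln(1 + r)
t = 0.693147 / 0.129360
t = 5.36

t = ln(2) / ln(1 + r) = 5.36 years


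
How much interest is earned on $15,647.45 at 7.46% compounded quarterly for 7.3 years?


Compound interest earned = final amount − principal.
A = P(1 + r/n)^(nt) = $15,647.45 × (1 + 0.0746/4)^(4 × 7.3) = $26,839.43
Interest = A − P = $26,839.43 − $15,647.45 = $11,191.98

Interest = A - P = $11,191.98


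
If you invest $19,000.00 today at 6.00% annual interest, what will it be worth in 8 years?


Future value formula: FV = PV × (1 + r)^t
FV = $19,000.00 × (1 + 0.06)^8
FV = $19,000.00 × 1.593848
FV = $30,283.11

FV = PV × (1 + r)^t = $30,283.11


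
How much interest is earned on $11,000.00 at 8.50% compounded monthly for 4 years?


Compound interest earned = final amount − principal.
A = P(1 + r/n)^(nt) = $11,000.00 × (1 + 0.085/12)^(12 × 4) = $15,435.91
Interest = A − P = $15,435.91 − $11,000.00 = $4,435.91

Interest = A - P = $4,435.91


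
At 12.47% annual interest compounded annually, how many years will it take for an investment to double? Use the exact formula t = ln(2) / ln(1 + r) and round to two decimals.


Doubling condition: (1 + r)^t = 2
Take ln of both sides: t × ln(1 + r) = ln(2)
t = ln(2) / ln(1 + r)
t = 0.693147 / 0.117516
t = 5.90

t = ln(2) / ln(1 + r) = 5.90 years


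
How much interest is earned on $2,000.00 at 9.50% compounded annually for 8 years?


Compound interest earned = final amount − principal.
A = P(1 + r/n)^(nt) = $2,000.00 × (1 + 0.095/1)^(1 × 8) = $4,133.74
Interest = A − P = $4,133.74 − $2,000.00 = $2,133.74

Interest = A - P = $2,133.74


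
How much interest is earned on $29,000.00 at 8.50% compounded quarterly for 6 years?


Compound interest earned = final amount − principal.
A = P(1 + r/n)^(nt) = $29,000.00 × (1 + 0.085/4)^(4 × 6) = $48,036.09
Interest = A − P = $48,036.09 − $29,000.00 = $19,036.09

Interest = A - P = $19,036.09


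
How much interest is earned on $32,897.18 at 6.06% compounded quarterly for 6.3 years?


Compound interest earned = final amount − principal.
A = P(1 + r/n)^(nt) = $32,897.18 × (1 + 0.0606/4)^(4 × 6.3) = $48,052.96
Interest = A − P = $48,052.96 − $32,897.18 = $15,155.78

Interest = A - P = $15,155.78


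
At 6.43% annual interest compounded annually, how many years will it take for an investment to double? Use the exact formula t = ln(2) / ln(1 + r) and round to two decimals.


Doubling condition: (1 + r)^t = 2
Take ln of both sides: t × ln(1 + r) = ln(2)
t = ln(2) / ln(1 + r)
t = 0.693147 / 0.062317
t = 11.12

t = ln(2) / ln(1 + r) = 11.12 years


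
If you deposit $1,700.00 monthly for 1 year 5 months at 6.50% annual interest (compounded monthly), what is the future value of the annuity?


Future value of an ordinary annuity: FV = PMT × ((1 + r)^n − 1) / r
Monthly rate r = 0.065/12 ≈ 0.00541667, n = 17
FV = $1,700.00 × ((1 + 0.065/12)^17 − 1) / (0.065/12)
FV = $1,700.00 × 17.757002
FV = $30,186.90

FV = PMT × ((1+r)^n - 1)/r = $30,186.90


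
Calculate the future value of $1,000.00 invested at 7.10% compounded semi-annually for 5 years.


Compound interest formula: A = P(1 + r/n)^(nt)
A = $1,000.00 × (1 + 0.071/2)^(2 × 5)
Growth factor: (1 + 0.071/2)^10 = 1.417428
A = $1,000.00 × 1.417428
A = $1,417.43

A = P(1 + r/n)^(nt) = $1,417.43


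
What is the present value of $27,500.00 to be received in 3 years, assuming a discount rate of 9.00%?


Present value formula: PV = FV / (1 + r)^t
PV = $27,500.00 / (1 + 0.09)^3
PV = $27,500.00 / 1.295029
PV = $21,235.05

PV = FV / (1 + r)^t = $21,235.05


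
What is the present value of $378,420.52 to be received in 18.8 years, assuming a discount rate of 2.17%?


Present value formula: PV = FV / (1 + r)^t
PV = $378,420.52 / (1 + 0.0217)^18.8
PV = $378,420.52 / 1.49719992
PV = $252,752.16

PV = FV / (1 + r)^t = $252,752.16


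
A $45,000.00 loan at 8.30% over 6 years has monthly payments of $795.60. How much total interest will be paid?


Total paid over the life of the loan = PMT × n.
Total paid = $795.60 × 72 = $57,283.20
Total interest = total paid − principal = $57,283.20 − $45,000.00 = $12,283.20

Total interest = (PMT × n) - PV = $12,283.20


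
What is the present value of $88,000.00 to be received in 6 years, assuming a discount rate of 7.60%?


Present value formula: PV = FV / (1 + r)^t
PV = $88,000.00 / (1 + 0.076)^6
PV = $88,000.00 / 1.5519354
PV = $56,703.39

PV = FV / (1 + r)^t = $56,703.39


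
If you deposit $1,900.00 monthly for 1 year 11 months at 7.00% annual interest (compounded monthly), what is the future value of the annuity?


Future value of an ordinary annuity: FV = PMT × ((1 + r)^n − 1) / r
Monthly rate r = 0.07/12 ≈ 0.00583333, n = 23
FV = $1,900.00 × ((1 + 0.07/12)^23 − 1) / (0.07/12)
FV = $1,900.00 × 24.537894
FV = $46,622.00

FV = PMT × ((1+r)^n - 1)/r = $46,622.00


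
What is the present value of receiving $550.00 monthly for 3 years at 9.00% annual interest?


Present value of an ordinary annuity: PV = PMT × (1 − (1 + r)^(−n)) / r
Monthly rate r = 0.09/12 = 0.0075, n = 36
PV = $550.00 × (1 − (1 + 0.09/12)^(−36)) / (0.09/12)
PV = $550.00 × 31.446805
PV = $17,295.74

PV = PMT × (1-(1+r)^(-n))/r = $17,295.74


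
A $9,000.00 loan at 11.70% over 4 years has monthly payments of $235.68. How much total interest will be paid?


Total paid over the life of the loan = PMT × n.
Total paid = $235.68 × 48 = $11,312.64
Total interest = total paid − principal = $11,312.64 − $9,000.00 = $2,312.64

Total interest = (PMT × n) - PV = $2,312.64


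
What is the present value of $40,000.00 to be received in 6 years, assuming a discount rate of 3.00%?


Present value formula: PV = FV / (1 + r)^t
PV = $40,000.00 / (1 + 0.03)^6
PV = $40,000.00 / 1.1940523
PV = $33,499.37

PV = FV / (1 + r)^t = $33,499.37


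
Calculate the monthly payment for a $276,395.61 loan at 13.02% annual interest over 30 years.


Loan payment formula: PMT = PV × r / (1 − (1 + r)^(−n))
Monthly rate r = 0.1302/12 = 0.01085, n = 360 months
Denominator: 1 − (1 + 0.1302/12)^(−360) = 0.979451
PMT = $276,395.61 × (0.1302/12) / 0.979451
PMT = $3,061.81 per month

PMT = PV × r / (1-(1+r)^(-n)) = $3,061.81/month


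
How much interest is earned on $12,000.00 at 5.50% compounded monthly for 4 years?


Compound interest earned = final amount − principal.
A = P(1 + r/n)^(nt) = $12,000.00 × (1 + 0.055/12)^(12 × 4) = $14,945.41
Interest = A − P = $14,945.41 − $12,000.00 = $2,945.41

Interest = A - P = $2,945.41


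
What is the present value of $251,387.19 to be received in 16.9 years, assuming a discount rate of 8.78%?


Present value formula: PV = FV / (1 + r)^t
PV = $251,387.19 / (1 + 0.0878)^16.9
PV = $251,387.19 / 4.1464747
PV = $60,626.73

PV = FV / (1 + r)^t = $60,626.73


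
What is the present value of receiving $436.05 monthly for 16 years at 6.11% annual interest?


Present value of an ordinary annuity: PV = PMT × (1 − (1 + r)^(−n)) / r
Monthly rate r = 0.0611/12 ≈ 0.00509167, n = 192
PV = $436.05 × (1 − (1 + 0.0611/12)^(−192)) / (0.0611/12)
PV = $436.05 × 122.327874
PV = $53,341.07

PV = PMT × (1-(1+r)^(-n))/r = $53,341.07


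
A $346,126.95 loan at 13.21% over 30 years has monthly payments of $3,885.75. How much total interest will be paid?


Total paid over the life of the loan = PMT × n.
Total paid = $3,885.75 × 360 = $1,398,870.00
Total interest = total paid − principal = $1,398,870.00 − $346,126.95 = $1,052,743.05

Total interest = (PMT × n) - PV = $1,052,743.05


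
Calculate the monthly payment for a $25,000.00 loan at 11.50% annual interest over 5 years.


Loan payment formula: PMT = PV × r / (1 − (1 + r)^(−n))
Monthly rate r = 0.115/12 ≈ 0.00958333, n = 60 months
Denominator: 1 − (1 + 0.115/12)^(−60) = 0.435752
PMT = $25,000.00 × (0.115/12) / 0.435752
PMT = $549.82 per month

PMT = PV × r / (1-(1+r)^(-n)) = $549.82/month


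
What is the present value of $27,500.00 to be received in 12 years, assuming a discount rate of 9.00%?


Present value formula: PV = FV / (1 + r)^t
PV = $27,500.00 / (1 + 0.09)^12
PV = $27,500.00 / 2.812665
PV = $9,777.20

PV = FV / (1 + r)^t = $9,777.20


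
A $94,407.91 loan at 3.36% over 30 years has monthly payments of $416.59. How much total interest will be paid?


Total paid over the life of the loan = PMT × n.
Total paid = $416.59 × 360 = $149,972.40
Total interest = total paid − principal = $149,972.40 − $94,407.91 = $55,564.49

Total interest = (PMT × n) - PV = $55,564.49


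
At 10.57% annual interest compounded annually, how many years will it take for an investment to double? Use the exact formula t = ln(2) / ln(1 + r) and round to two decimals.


Doubling condition: (1 + r)^t = 2
Take ln of both sides: t × ln(1 + r) = ln(2)
t = ln(2) / ln(1 + r)
t = 0.693147 / 0.100479
t = 6.90

t = ln(2) / ln(1 + r) = 6.90 years


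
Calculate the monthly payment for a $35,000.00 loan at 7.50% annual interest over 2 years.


Loan payment formula: PMT = PV × r / (1 − (1 + r)^(−n))
Monthly rate r = 0.075/12 = 0.00625, n = 24 months
Denominator: 1 − (1 + 0.075/12)^(−24) = 0.138890
PMT = $35,000.00 × (0.075/12) / 0.138890
PMT = $1,574.99 per month

PMT = PV × r / (1-(1+r)^(-n)) = $1,574.99/month


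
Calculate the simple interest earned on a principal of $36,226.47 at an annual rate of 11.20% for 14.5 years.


Simple interest formula: I = P × r × t
I = $36,226.47 × 0.112 × 14.5
I = $58,831.79

I = P × r × t = $58,831.79


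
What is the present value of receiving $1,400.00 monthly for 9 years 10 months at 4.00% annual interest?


Present value of an ordinary annuity: PV = PMT × (1 − (1 + r)^(−n)) / r
Monthly rate r = 0.04/12 ≈ 0.00333333, n = 118
PV = $1,400.00 × (1 − (1 + 0.04/12)^(−118)) / (0.04/12)
PV = $1,400.00 × 97.426407
PV = $136,396.97

PV = PMT × (1-(1+r)^(-n))/r = $136,396.97


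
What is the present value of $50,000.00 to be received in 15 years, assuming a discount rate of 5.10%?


Present value formula: PV = FV / (1 + r)^t
PV = $50,000.00 / (1 + 0.051)^15
PV = $50,000.00 / 2.108826
PV = $23,709.87

PV = FV / (1 + r)^t = $23,709.87


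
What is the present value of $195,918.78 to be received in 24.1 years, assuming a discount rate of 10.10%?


Present value formula: PV = FV / (1 + r)^t
PV = $195,918.78 / (1 + 0.101)^24.1
PV = $195,918.78 / 10.164228
PV = $19,275.32

PV = FV / (1 + r)^t = $19,275.32


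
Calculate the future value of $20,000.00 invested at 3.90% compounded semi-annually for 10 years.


Compound interest formula: A = P(1 + r/n)^(nt)
A = $20,000.00 × (1 + 0.039/2)^(2 × 10)
Growth factor: (1 + 0.039/2)^20 = 1.471447
A = $20,000.00 × 1.471447
A = $29,428.94

A = P(1 + r/n)^(nt) = $29,428.94


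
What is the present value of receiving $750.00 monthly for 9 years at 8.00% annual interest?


Present value of an ordinary annuity: PV = PMT × (1 − (1 + r)^(−n)) / r
Monthly rate r = 0.08/12 ≈ 0.00666667, n = 108
PV = $750.00 × (1 − (1 + 0.08/12)^(−108)) / (0.08/12)
PV = $750.00 × 76.812497
PV = $57,609.37

PV = PMT × (1-(1+r)^(-n))/r = $57,609.37


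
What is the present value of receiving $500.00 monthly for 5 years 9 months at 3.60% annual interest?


Present value of an ordinary annuity: PV = PMT × (1 − (1 + r)^(−n)) / r
Monthly rate r = 0.036/12 = 0.003, n = 69
PV = $500.00 × (1 − (1 + 0.036/12)^(−69)) / (0.036/12)
PV = $500.00 × 62.242791
PV = $31,121.40

PV = PMT × (1-(1+r)^(-n))/r = $31,121.40


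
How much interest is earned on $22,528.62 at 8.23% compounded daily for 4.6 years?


Compound interest earned = final amount − principal.
A = P(1 + r/n)^(nt) = $22,528.62 × (1 + 0.0823/365)^(365 × 4.6) = $32,895.10
Interest = A − P = $32,895.10 − $22,528.62 = $10,366.48

Interest = A - P = $10,366.48


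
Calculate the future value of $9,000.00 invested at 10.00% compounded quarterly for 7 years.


Compound interest formula: A = P(1 + r/n)^(nt)
A = $9,000.00 × (1 + 0.1/4)^(4 × 7)
Growth factor: (1 + 0.1/4)^28 = 1.99649502
A = $9,000.00 × 1.99649502
A = $17,968.46

A = P(1 + r/n)^(nt) = $17,968.46


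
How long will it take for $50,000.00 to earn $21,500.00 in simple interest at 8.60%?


Rearrange the simple interest formula for t:
I = P × r × t  ⇒  t = I / (P × r)
t = $21,500.00 / ($50,000.00 × 0.086)
t = 5

t = I/(P×r) = 5 years


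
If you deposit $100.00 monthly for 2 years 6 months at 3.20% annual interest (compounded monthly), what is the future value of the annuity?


Future value of an ordinary annuity: FV = PMT × ((1 + r)^n − 1) / r
Monthly rate r = 0.032/12 ≈ 0.00266667, n = 30
FV = $100.00 × ((1 + 0.032/12)^30 − 1) / (0.032/12)
FV = $100.00 × 31.189398
FV = $3,118.94

FV = PMT × ((1+r)^n - 1)/r = $3,118.94


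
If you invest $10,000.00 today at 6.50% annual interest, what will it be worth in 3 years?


Future value formula: FV = PV × (1 + r)^t
FV = $10,000.00 × (1 + 0.065)^3
FV = $10,000.00 × 1.207950
FV = $12,079.50

FV = PV × (1 + r)^t = $12,079.50


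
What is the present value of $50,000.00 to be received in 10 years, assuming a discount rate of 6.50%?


Present value formula: PV = FV / (1 + r)^t
PV = $50,000.00 / (1 + 0.065)^10
PV = $50,000.00 / 1.8771375
PV = $26,636.30

PV = FV / (1 + r)^t = $26,636.30


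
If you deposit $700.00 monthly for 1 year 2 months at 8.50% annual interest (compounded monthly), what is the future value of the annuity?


Future value of an ordinary annuity: FV = PMT × ((1 + r)^n − 1) / r
Monthly rate r = 0.085/12 ≈ 0.00708333, n = 14
FV = $700.00 × ((1 + 0.085/12)^14 − 1) / (0.085/12)
FV = $700.00 × 14.6632074
FV = $10,264.25

FV = PMT × ((1+r)^n - 1)/r = $10,264.25


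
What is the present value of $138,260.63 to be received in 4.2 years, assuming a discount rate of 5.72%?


Present value formula: PV = FV / (1 + r)^t
PV = $138,260.63 / (1 + 0.0572)^4.2
PV = $138,260.63 / 1.2631649
PV = $109,455.73

PV = FV / (1 + r)^t = $109,455.73


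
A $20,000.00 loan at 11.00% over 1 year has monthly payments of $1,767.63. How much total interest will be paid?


Total paid over the life of the loan = PMT × n.
Total paid = $1,767.63 × 12 = $21,211.56
Total interest = total paid − principal = $21,211.56 − $20,000.00 = $1,211.56

Total interest = (PMT × n) - PV = $1,211.56


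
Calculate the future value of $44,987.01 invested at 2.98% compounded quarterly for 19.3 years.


Compound interest formula: A = P(1 + r/n)^(nt)
A = $44,987.01 × (1 + 0.0298/4)^(4 × 19.3)
Growth factor: (1 + 0.0298/4)^77.2 = 1.77359433
A = $44,987.01 × 1.77359433
A = $79,788.71

A = P(1 + r/n)^(nt) = $79,788.71


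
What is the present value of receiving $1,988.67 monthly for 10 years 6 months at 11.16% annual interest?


Present value of an ordinary annuity: PV = PMT × (1 − (1 + r)^(−n)) / r
Monthly rate r = 0.1116/12 = 0.0093, n = 126
PV = $1,988.67 × (1 − (1 + 0.1116/12)^(−126)) / (0.1116/12)
PV = $1,988.67 × 74.0332206
PV = $147,227.64

PV = PMT × (1-(1+r)^(-n))/r = $147,227.64


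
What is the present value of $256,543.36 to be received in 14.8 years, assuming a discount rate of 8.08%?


Present value formula: PV = FV / (1 + r)^t
PV = $256,543.36 / (1 + 0.0808)^14.8
PV = $256,543.36 / 3.158137
PV = $81,232.50

PV = FV / (1 + r)^t = $81,232.50


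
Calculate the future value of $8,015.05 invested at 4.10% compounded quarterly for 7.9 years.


Compound interest formula: A = P(1 + r/n)^(nt)
A = $8,015.05 × (1 + 0.041/4)^(4 × 7.9)
Growth factor: (1 + 0.041/4)^31.6 = 1.3802315
A = $8,015.05 × 1.3802315
A = $11,062.62

A = P(1 + r/n)^(nt) = $11,062.62


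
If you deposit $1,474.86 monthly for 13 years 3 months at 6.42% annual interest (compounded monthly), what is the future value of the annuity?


Future value of an ordinary annuity: FV = PMT × ((1 + r)^n − 1) / r
Monthly rate r = 0.0642/12 = 0.00535, n = 159
FV = $1,474.86 × ((1 + 0.0642/12)^159 − 1) / (0.0642/12)
FV = $1,474.86 × 249.694533
FV = $368,264.48

FV = PMT × ((1+r)^n - 1)/r = $368,264.48


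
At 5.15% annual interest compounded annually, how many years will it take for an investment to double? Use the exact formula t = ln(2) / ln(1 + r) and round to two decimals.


Doubling condition: (1 + r)^t = 2
Take ln of both sides: t × ln(1 + r) = ln(2)
t = ln(2) / ln(1 + r)
t = 0.693147 / 0.050218
t = 13.80

t = ln(2) / ln(1 + r) = 13.80 years


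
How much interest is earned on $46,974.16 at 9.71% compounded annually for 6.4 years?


Compound interest earned = final amount − principal.
A = P(1 + r/n)^(nt) = $46,974.16 × (1 + 0.0971/1)^(1 × 6.4) = $85,003.11
Interest = A − P = $85,003.11 − $46,974.16 = $38,028.95

Interest = A - P = $38,028.95


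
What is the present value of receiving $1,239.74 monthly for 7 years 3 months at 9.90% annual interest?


Present value of an ordinary annuity: PV = PMT × (1 − (1 + r)^(−n)) / r
Monthly rate r = 0.099/12 = 0.00825, n = 87
PV = $1,239.74 × (1 − (1 + 0.099/12)^(−87)) / (0.099/12)
PV = $1,239.74 × 61.904571
PV = $76,745.57

PV = PMT × (1-(1+r)^(-n))/r = $76,745.57


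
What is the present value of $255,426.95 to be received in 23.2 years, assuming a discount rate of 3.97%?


Present value formula: PV = FV / (1 + r)^t
PV = $255,426.95 / (1 + 0.0397)^23.2
PV = $255,426.95 / 2.4675537
PV = $103,514.24

PV = FV / (1 + r)^t = $103,514.24


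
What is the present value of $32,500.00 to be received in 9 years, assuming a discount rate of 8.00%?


Present value formula: PV = FV / (1 + r)^t
PV = $32,500.00 / (1 + 0.08)^9
PV = $32,500.00 / 1.999005
PV = $16,258.09

PV = FV / (1 + r)^t = $16,258.09


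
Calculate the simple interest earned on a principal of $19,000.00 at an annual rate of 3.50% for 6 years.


Simple interest formula: I = P × r × t
I = $19,000.00 × 0.035 × 6
I = $3,990.00

I = P × r × t = $3,990.00


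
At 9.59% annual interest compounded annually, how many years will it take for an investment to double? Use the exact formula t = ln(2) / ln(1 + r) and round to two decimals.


Doubling condition: (1 + r)^t = 2
Take ln of both sides: t × ln(1 + r) = ln(2)
t = ln(2) / ln(1 + r)
t = 0.693147 / 0.091576
t = 7.57

t = ln(2) / ln(1 + r) = 7.57 years


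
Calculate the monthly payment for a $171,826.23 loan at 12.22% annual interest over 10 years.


Loan payment formula: PMT = PV × r / (1 − (1 + r)^(−n))
Monthly rate r = 0.1222/12 ≈ 0.01018333, n = 120 months
Denominator: 1 − (1 + 0.1222/12)^(−120) = 0.703533
PMT = $171,826.23 × (0.1222/12) / 0.703533
PMT = $2,487.11 per month

PMT = PV × r / (1-(1+r)^(-n)) = $2,487.11/month


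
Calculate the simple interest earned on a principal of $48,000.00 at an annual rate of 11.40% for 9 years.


Simple interest formula: I = P × r × t
I = $48,000.00 × 0.114 × 9
I = $49,248.00

I = P × r × t = $49,248.00


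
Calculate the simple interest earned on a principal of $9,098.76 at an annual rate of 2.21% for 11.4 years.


Simple interest formula: I = P × r × t
I = $9,098.76 × 0.0221 × 11.4
I = $2,292.34

I = P × r × t = $2,292.34


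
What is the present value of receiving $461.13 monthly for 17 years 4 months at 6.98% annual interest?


Present value of an ordinary annuity: PV = PMT × (1 − (1 + r)^(−n)) / r
Monthly rate r = 0.0698/12 ≈ 0.00581667, n = 208
PV = $461.13 × (1 − (1 + 0.0698/12)^(−208)) / (0.0698/12)
PV = $461.13 × 120.466895
PV = $55,550.90

PV = PMT × (1-(1+r)^(-n))/r = $55,550.90


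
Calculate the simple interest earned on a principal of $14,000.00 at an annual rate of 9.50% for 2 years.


Simple interest formula: I = P × r × t
I = $14,000.00 × 0.095 × 2
I = $2,660.00

I = P × r × t = $2,660.00


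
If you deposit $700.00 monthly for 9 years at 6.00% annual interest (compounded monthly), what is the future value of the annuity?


Future value of an ordinary annuity: FV = PMT × ((1 + r)^n − 1) / r
Monthly rate r = 0.06/12 = 0.005, n = 108
FV = $700.00 × ((1 + 0.06/12)^108 − 1) / (0.06/12)
FV = $700.00 × 142.739900
FV = $99,917.93

FV = PMT × ((1+r)^n - 1)/r = $99,917.93


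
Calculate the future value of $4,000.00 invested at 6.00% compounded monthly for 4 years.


Compound interest formula: A = P(1 + r/n)^(nt)
A = $4,000.00 × (1 + 0.06/12)^(12 × 4)
Growth factor: (1 + 0.06/12)^48 = 1.270489
A = $4,000.00 × 1.270489
A = $5,081.96

A = P(1 + r/n)^(nt) = $5,081.96


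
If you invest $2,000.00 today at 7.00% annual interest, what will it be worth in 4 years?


Future value formula: FV = PV × (1 + r)^t
FV = $2,000.00 × (1 + 0.07)^4
FV = $2,000.00 × 1.310796
FV = $2,621.59

FV = PV × (1 + r)^t = $2,621.59


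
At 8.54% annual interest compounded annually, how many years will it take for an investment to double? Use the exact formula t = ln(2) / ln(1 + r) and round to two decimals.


Doubling condition: (1 + r)^t = 2
Take ln of both sides: t × ln(1 + r) = ln(2)
t = ln(2) / ln(1 + r)
t = 0.693147 / 0.081949
t = 8.46

t = ln(2) / ln(1 + r) = 8.46 years


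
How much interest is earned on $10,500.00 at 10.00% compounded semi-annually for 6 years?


Compound interest earned = final amount − principal.
A = P(1 + r/n)^(nt) = $10,500.00 × (1 + 0.1/2)^(2 × 6) = $18,856.49
Interest = A − P = $18,856.49 − $10,500.00 = $8,356.49

Interest = A - P = $8,356.49


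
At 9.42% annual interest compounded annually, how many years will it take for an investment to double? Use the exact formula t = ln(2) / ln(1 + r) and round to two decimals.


Doubling condition: (1 + r)^t = 2
Take ln of both sides: t × ln(1 + r) = ln(2)
t = ln(2) / ln(1 + r)
t = 0.693147 / 0.090024
t = 7.70

t = ln(2) / ln(1 + r) = 7.70 years


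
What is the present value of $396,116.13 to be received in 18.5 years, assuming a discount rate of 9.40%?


Present value formula: PV = FV / (1 + r)^t
PV = $396,116.13 / (1 + 0.094)^18.5
PV = $396,116.13 / 5.270119
PV = $75,162.65

PV = FV / (1 + r)^t = $75,162.65


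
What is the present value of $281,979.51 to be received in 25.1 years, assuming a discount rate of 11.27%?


Present value formula: PV = FV / (1 + r)^t
PV = $281,979.51 / (1 + 0.1127)^25.1
PV = $281,979.51 / 14.591166
PV = $19,325.36

PV = FV / (1 + r)^t = $19,325.36


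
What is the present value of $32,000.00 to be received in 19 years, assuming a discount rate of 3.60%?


Present value formula: PV = FV / (1 + r)^t
PV = $32,000.00 / (1 + 0.036)^19
PV = $32,000.00 / 1.9581022
PV = $16,342.35

PV = FV / (1 + r)^t = $16,342.35


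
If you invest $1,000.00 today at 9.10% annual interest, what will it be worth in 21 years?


Future value formula: FV = PV × (1 + r)^t
FV = $1,000.00 × (1 + 0.091)^21
FV = $1,000.00 × 6.227586
FV = $6,227.59

FV = PV × (1 + r)^t = $6,227.59


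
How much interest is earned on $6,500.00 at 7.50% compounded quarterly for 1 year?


Compound interest earned = final amount − principal.
A = P(1 + r/n)^(nt) = $6,500.00 × (1 + 0.075/4)^(4 × 1) = $7,001.38
Interest = A − P = $7,001.38 − $6,500.00 = $501.38

Interest = A - P = $501.38


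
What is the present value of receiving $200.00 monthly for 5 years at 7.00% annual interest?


Present value of an ordinary annuity: PV = PMT × (1 − (1 + r)^(−n)) / r
Monthly rate r = 0.07/12 ≈ 0.00583333, n = 60
PV = $200.00 × (1 − (1 + 0.07/12)^(−60)) / (0.07/12)
PV = $200.00 × 50.501994
PV = $10,100.40

PV = PMT × (1-(1+r)^(-n))/r = $10,100.40


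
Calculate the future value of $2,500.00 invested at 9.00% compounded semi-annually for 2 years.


Compound interest formula: A = P(1 + r/n)^(nt)
A = $2,500.00 × (1 + 0.09/2)^(2 × 2)
Growth factor: (1 + 0.09/2)^4 = 1.192519
A = $2,500.00 × 1.192519
A = $2,981.30

A = P(1 + r/n)^(nt) = $2,981.30


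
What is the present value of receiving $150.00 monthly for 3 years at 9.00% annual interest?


Present value of an ordinary annuity: PV = PMT × (1 − (1 + r)^(−n)) / r
Monthly rate r = 0.09/12 = 0.0075, n = 36
PV = $150.00 × (1 − (1 + 0.09/12)^(−36)) / (0.09/12)
PV = $150.00 × 31.446805
PV = $4,717.02

PV = PMT × (1-(1+r)^(-n))/r = $4,717.02


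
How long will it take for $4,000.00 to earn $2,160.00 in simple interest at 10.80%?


Rearrange the simple interest formula for t:
I = P × r × t  ⇒  t = I / (P × r)
t = $2,160.00 / ($4,000.00 × 0.108)
t = 5

t = I/(P×r) = 5 years


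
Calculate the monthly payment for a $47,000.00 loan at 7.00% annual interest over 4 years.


Loan payment formula: PMT = PV × r / (1 − (1 + r)^(−n))
Monthly rate r = 0.07/12 ≈ 0.00583333, n = 48 months
Denominator: 1 − (1 + 0.07/12)^(−48) = 0.243601
PMT = $47,000.00 × (0.07/12) / 0.243601
PMT = $1,125.47 per month

PMT = PV × r / (1-(1+r)^(-n)) = $1,125.47/month


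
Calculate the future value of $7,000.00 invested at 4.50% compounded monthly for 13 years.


Compound interest formula: A = P(1 + r/n)^(nt)
A = $7,000.00 × (1 + 0.045/12)^(12 × 13)
Growth factor: (1 + 0.045/12)^156 = 1.793028
A = $7,000.00 × 1.793028
A = $12,551.20

A = P(1 + r/n)^(nt) = $12,551.20


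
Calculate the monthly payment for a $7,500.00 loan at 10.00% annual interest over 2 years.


Loan payment formula: PMT = PV × r / (1 − (1 + r)^(−n))
Monthly rate r = 0.1/12 ≈ 0.00833333, n = 24 months
Denominator: 1 − (1 + 0.1/12)^(−24) = 0.180590
PMT = $7,500.00 × (0.1/12) / 0.180590
PMT = $346.09 per month

PMT = PV × r / (1-(1+r)^(-n)) = $346.09/month


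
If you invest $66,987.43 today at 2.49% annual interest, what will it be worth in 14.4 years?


Future value formula: FV = PV × (1 + r)^t
FV = $66,987.43 × (1 + 0.0249)^14.4
FV = $66,987.43 × 1.4249955
FV = $95,456.79

FV = PV × (1 + r)^t = $95,456.79


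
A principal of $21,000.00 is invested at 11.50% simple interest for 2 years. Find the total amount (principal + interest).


Total amount formula: A = P(1 + rt) = P + P·r·t
Interest: I = P × r × t = $21,000.00 × 0.115 × 2 = $4,830.00
A = P + I = $21,000.00 + $4,830.00 = $25,830.00

A = P + I = P(1 + rt) = $25,830.00


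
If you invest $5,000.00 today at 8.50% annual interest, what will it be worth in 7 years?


Future value formula: FV = PV × (1 + r)^t
FV = $5,000.00 × (1 + 0.085)^7
FV = $5,000.00 × 1.770142
FV = $8,850.71

FV = PV × (1 + r)^t = $8,850.71


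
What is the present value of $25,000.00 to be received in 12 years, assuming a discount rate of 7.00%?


Present value formula: PV = FV / (1 + r)^t
PV = $25,000.00 / (1 + 0.07)^12
PV = $25,000.00 / 2.252192
PV = $11,100.30

PV = FV / (1 + r)^t = $11,100.30


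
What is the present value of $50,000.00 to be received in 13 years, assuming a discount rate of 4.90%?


Present value formula: PV = FV / (1 + r)^t
PV = $50,000.00 / (1 + 0.049)^13
PV = $50,000.00 / 1.862436
PV = $26,846.56

PV = FV / (1 + r)^t = $26,846.56


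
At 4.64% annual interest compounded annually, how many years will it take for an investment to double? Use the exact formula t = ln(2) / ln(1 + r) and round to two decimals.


Doubling condition: (1 + r)^t = 2
Take ln of both sides: t × ln(1 + r) = ln(2)
t = ln(2) / ln(1 + r)
t = 0.693147 / 0.045356
t = 15.28

t = ln(2) / ln(1 + r) = 15.28 years


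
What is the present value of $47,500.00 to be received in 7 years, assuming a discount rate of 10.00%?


Present value formula: PV = FV / (1 + r)^t
PV = $47,500.00 / (1 + 0.1)^7
PV = $47,500.00 / 1.948717
PV = $24,375.01

PV = FV / (1 + r)^t = $24,375.01


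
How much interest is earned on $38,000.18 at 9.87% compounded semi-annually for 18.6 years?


Compound interest earned = final amount − principal.
A = P(1 + r/n)^(nt) = $38,000.18 × (1 + 0.0987/2)^(2 × 18.6) = $228,046.44
Interest = A − P = $228,046.44 − $38,000.18 = $190,046.26

Interest = A - P = $190,046.26


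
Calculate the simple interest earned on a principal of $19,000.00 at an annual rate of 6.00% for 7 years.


Simple interest formula: I = P × r × t
I = $19,000.00 × 0.06 × 7
I = $7,980.00

I = P × r × t = $7,980.00


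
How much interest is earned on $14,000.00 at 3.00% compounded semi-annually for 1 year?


Compound interest earned = final amount − principal.
A = P(1 + r/n)^(nt) = $14,000.00 × (1 + 0.03/2)^(2 × 1) = $14,423.15
Interest = A − P = $14,423.15 − $14,000.00 = $423.15

Interest = A - P = $423.15


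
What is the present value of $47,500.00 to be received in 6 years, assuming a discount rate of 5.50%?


Present value formula: PV = FV / (1 + r)^t
PV = $47,500.00 / (1 + 0.055)^6
PV = $47,500.00 / 1.3788428
PV = $34,449.18

PV = FV / (1 + r)^t = $34,449.18


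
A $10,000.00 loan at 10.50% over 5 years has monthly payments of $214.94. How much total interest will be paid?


Total paid over the life of the loan = PMT × n.
Total paid = $214.94 × 60 = $12,896.40
Total interest = total paid − principal = $12,896.40 − $10,000.00 = $2,896.40

Total interest = (PMT × n) - PV = $2,896.40


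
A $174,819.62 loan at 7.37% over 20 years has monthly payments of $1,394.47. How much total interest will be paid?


Total paid over the life of the loan = PMT × n.
Total paid = $1,394.47 × 240 = $334,672.80
Total interest = total paid − principal = $334,672.80 − $174,819.62 = $159,853.18

Total interest = (PMT × n) - PV = $159,853.18


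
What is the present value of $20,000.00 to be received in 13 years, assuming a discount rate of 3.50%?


Present value formula: PV = FV / (1 + r)^t
PV = $20,000.00 / (1 + 0.035)^13
PV = $20,000.00 / 1.563956
PV = $12,788.08

PV = FV / (1 + r)^t = $12,788.08


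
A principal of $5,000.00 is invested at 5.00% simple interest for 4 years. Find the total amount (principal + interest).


Total amount formula: A = P(1 + rt) = P + P·r·t
Interest: I = P × r × t = $5,000.00 × 0.05 × 4 = $1,000.00
A = P + I = $5,000.00 + $1,000.00 = $6,000.00

A = P + I = P(1 + rt) = $6,000.00


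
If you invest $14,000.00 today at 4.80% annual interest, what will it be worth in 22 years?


Future value formula: FV = PV × (1 + r)^t
FV = $14,000.00 × (1 + 0.048)^22
FV = $14,000.00 × 2.805099
FV = $39,271.39

FV = PV × (1 + r)^t = $39,271.39


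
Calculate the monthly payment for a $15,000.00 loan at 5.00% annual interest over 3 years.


Loan payment formula: PMT = PV × r / (1 − (1 + r)^(−n))
Monthly rate r = 0.05/12 ≈ 0.00416667, n = 36 months
Denominator: 1 − (1 + 0.05/12)^(−36) = 0.139024
PMT = $15,000.00 × (0.05/12) / 0.139024
PMT = $449.56 per month

PMT = PV × r / (1-(1+r)^(-n)) = $449.56/month


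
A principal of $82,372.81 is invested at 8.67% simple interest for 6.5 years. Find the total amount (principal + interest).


Total amount formula: A = P(1 + rt) = P + P·r·t
Interest: I = P × r × t = $82,372.81 × 0.0867 × 6.5 = $46,421.20
A = P + I = $82,372.81 + $46,421.20 = $128,794.01

A = P + I = P(1 + rt) = $128,794.01


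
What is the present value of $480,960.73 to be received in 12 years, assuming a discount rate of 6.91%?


Present value formula: PV = FV / (1 + r)^t
PV = $480,960.73 / (1 + 0.0691)^12
PV = $480,960.73 / 2.229564
PV = $215,719.63

PV = FV / (1 + r)^t = $215,719.63


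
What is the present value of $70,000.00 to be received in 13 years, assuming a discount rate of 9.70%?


Present value formula: PV = FV / (1 + r)^t
PV = $70,000.00 / (1 + 0.097)^13
PV = $70,000.00 / 3.331856
PV = $21,009.31

PV = FV / (1 + r)^t = $21,009.31


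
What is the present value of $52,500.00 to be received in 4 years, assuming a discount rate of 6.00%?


Present value formula: PV = FV / (1 + r)^t
PV = $52,500.00 / (1 + 0.06)^4
PV = $52,500.00 / 1.262477
PV = $41,584.92

PV = FV / (1 + r)^t = $41,584.92


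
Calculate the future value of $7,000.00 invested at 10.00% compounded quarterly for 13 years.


Compound interest formula: A = P(1 + r/n)^(nt)
A = $7,000.00 × (1 + 0.1/4)^(4 × 13)
Growth factor: (1 + 0.1/4)^52 = 3.6111123
A = $7,000.00 × 3.6111123
A = $25,277.79

A = P(1 + r/n)^(nt) = $25,277.79


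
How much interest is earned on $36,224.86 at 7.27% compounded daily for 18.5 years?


Compound interest earned = final amount − principal.
A = P(1 + r/n)^(nt) = $36,224.86 × (1 + 0.0727/365)^(365 × 18.5) = $139,012.20
Interest = A − P = $139,012.20 − $36,224.86 = $102,787.34

Interest = A - P = $102,787.34


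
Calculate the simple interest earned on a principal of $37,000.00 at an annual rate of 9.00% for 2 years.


Simple interest formula: I = P × r × t
I = $37,000.00 × 0.09 × 2
I = $6,660.00

I = P × r × t = $6,660.00


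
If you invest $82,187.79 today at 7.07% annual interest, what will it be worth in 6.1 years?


Future value formula: FV = PV × (1 + r)^t
FV = $82,187.79 × (1 + 0.0707)^6.1
FV = $82,187.79 × 1.51695814
FV = $124,675.44

FV = PV × (1 + r)^t = $124,675.44


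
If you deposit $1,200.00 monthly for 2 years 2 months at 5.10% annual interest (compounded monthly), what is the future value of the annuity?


Future value of an ordinary annuity: FV = PMT × ((1 + r)^n − 1) / r
Monthly rate r = 0.051/12 = 0.00425, n = 26
FV = $1,200.00 × ((1 + 0.051/12)^26 − 1) / (0.051/12)
FV = $1,200.00 × 27.429382
FV = $32,915.26

FV = PMT × ((1+r)^n - 1)/r = $32,915.26


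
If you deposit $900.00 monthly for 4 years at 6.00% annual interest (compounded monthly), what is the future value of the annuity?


Future value of an ordinary annuity: FV = PMT × ((1 + r)^n − 1) / r
Monthly rate r = 0.06/12 = 0.005, n = 48
FV = $900.00 × ((1 + 0.06/12)^48 − 1) / (0.06/12)
FV = $900.00 × 54.097832
FV = $48,688.05

FV = PMT × ((1+r)^n - 1)/r = $48,688.05


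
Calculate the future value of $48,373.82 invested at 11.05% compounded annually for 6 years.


Compound interest formula: A = P(1 + r/n)^(nt)
A = $48,373.82 × (1 + 0.1105/1)^(1 × 6)
Growth factor: (1 + 0.1105/1)^6 = 1.8754754
A = $48,373.82 × 1.8754754
A = $90,723.91

A = P(1 + r/n)^(nt) = $90,723.91


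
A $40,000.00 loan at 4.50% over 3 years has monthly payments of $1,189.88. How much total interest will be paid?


Total paid over the life of the loan = PMT × n.
Total paid = $1,189.88 × 36 = $42,835.68
Total interest = total paid − principal = $42,835.68 − $40,000.00 = $2,835.68

Total interest = (PMT × n) - PV = $2,835.68


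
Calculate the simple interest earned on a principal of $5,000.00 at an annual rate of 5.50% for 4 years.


Simple interest formula: I = P × r × t
I = $5,000.00 × 0.055 × 4
I = $1,100.00

I = P × r × t = $1,100.00


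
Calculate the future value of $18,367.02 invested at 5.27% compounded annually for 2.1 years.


Compound interest formula: A = P(1 + r/n)^(nt)
A = $18,367.02 × (1 + 0.0527/1)^(1 × 2.1)
Growth factor: (1 + 0.0527/1)^2.1 = 1.1138833
A = $18,367.02 × 1.1138833
A = $20,458.72

A = P(1 + r/n)^(nt) = $20,458.72


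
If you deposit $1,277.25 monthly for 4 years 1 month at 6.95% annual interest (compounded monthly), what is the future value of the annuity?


Future value of an ordinary annuity: FV = PMT × ((1 + r)^n − 1) / r
Monthly rate r = 0.0695/12 ≈ 0.00579167, n = 49
FV = $1,277.25 × ((1 + 0.0695/12)^49 − 1) / (0.0695/12)
FV = $1,277.25 × 56.472405
FV = $72,129.38

FV = PMT × ((1+r)^n - 1)/r = $72,129.38


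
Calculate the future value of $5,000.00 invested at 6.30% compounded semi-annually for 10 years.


Compound interest formula: A = P(1 + r/n)^(nt)
A = $5,000.00 × (1 + 0.063/2)^(2 × 10)
Growth factor: (1 + 0.063/2)^20 = 1.8594506
A = $5,000.00 × 1.8594506
A = $9,297.25

A = P(1 + r/n)^(nt) = $9,297.25


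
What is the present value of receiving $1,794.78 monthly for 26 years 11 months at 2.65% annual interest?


Present value of an ordinary annuity: PV = PMT × (1 − (1 + r)^(−n)) / r
Monthly rate r = 0.0265/12 ≈ 0.00220833, n = 323
PV = $1,794.78 × (1 − (1 + 0.0265/12)^(−323)) / (0.0265/12)
PV = $1,794.78 × 230.755899
PV = $414,156.07

PV = PMT × (1-(1+r)^(-n))/r = $414,156.07


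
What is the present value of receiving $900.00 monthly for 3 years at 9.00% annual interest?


Present value of an ordinary annuity: PV = PMT × (1 − (1 + r)^(−n)) / r
Monthly rate r = 0.09/12 = 0.0075, n = 36
PV = $900.00 × (1 − (1 + 0.09/12)^(−36)) / (0.09/12)
PV = $900.00 × 31.446805
PV = $28,302.12

PV = PMT × (1-(1+r)^(-n))/r = $28,302.12


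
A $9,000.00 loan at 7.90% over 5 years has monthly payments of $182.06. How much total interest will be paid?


Total paid over the life of the loan = PMT × n.
Total paid = $182.06 × 60 = $10,923.60
Total interest = total paid − principal = $10,923.60 − $9,000.00 = $1,923.60

Total interest = (PMT × n) - PV = $1,923.60
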